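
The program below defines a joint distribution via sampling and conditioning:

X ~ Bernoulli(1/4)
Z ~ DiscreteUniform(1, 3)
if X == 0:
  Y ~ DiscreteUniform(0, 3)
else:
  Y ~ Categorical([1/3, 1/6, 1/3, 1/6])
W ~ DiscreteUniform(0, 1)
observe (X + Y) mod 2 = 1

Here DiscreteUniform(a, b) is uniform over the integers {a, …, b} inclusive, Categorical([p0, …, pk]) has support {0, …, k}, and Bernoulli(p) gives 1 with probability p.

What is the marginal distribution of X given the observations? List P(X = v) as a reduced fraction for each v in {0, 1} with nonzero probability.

P(X=0) = 9/13, P(X=1) = 4/13

Enumerate traces; 24 have nonzero weight after conditioning:
  (X=0, Z=1, Y=1, W=0) weight 1/32
  (X=0, Z=1, Y=1, W=1) weight 1/32
  (X=0, Z=1, Y=3, W=0) weight 1/32
  (X=0, Z=1, Y=3, W=1) weight 1/32
  (X=0, Z=2, Y=1, W=0) weight 1/32
  (X=0, Z=2, Y=1, W=1) weight 1/32
  (X=0, Z=2, Y=3, W=0) weight 1/32
  (X=0, Z=2, Y=3, W=1) weight 1/32
  (X=1, Z=1, Y=0, W=0) weight 1/72
  … 15 more
Group by X:
  weight(X=0) = 3/8
  weight(X=1) = 1/6
Total weight = 3/8 + 1/6 = 13/24
P(X=0 | obs) = 3/8 / 13/24 = 9/13
P(X=1 | obs) = 1/6 / 13/24 = 4/13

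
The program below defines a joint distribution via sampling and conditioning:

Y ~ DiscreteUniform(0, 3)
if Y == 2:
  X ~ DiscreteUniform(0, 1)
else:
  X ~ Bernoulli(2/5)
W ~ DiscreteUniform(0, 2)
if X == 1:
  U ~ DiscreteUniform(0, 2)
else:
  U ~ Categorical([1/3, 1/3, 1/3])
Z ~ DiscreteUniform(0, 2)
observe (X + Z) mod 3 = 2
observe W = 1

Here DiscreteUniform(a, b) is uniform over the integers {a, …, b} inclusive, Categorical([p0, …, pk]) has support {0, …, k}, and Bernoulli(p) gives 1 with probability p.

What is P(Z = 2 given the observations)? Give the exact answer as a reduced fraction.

Enumerate traces; 24 have nonzero weight after conditioning:
  (Y=0, X=0, W=1, U=0, Z=2) weight 1/180
  (Y=0, X=0, W=1, U=1, Z=2) weight 1/180
  (Y=0, X=0, W=1, U=2, Z=2) weight 1/180
  (Y=0, X=1, W=1, U=0, Z=1) weight 1/270
  (Y=0, X=1, W=1, U=1, Z=1) weight 1/270
  (Y=0, X=1, W=1, U=2, Z=1) weight 1/270
  (Y=1, X=0, W=1, U=0, Z=2) weight 1/180
  (Y=1, X=0, W=1, U=1, Z=2) weight 1/180
  … 16 more
Group by Z:
  weight(Z=1) = 17/360
  weight(Z=2) = 23/360
Total weight = 17/360 + 23/360 = 1/9
P(Z=1 | obs) = 17/360 / 1/9 = 17/40
P(Z=2 | obs) = 23/360 / 1/9 = 23/40

P(Z = 2 | obs) = 23/40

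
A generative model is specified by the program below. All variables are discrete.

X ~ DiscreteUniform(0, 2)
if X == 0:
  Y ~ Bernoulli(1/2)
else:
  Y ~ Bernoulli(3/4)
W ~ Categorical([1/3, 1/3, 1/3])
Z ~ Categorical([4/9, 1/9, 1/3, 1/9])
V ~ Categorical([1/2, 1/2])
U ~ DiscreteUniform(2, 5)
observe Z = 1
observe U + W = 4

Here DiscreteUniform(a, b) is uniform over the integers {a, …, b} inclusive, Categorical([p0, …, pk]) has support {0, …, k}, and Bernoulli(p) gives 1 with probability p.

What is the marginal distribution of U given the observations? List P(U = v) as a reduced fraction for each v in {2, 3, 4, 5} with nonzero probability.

P(U=2) = 1/3, P(U=3) = 1/3, P(U=4) = 1/3

Enumerate traces; 36 have nonzero weight after conditioning:
  (X=0, Y=0, W=0, Z=1, V=0, U=4) weight 1/1296
  (X=0, Y=0, W=0, Z=1, V=1, U=4) weight 1/1296
  (X=0, Y=0, W=1, Z=1, V=0, U=3) weight 1/1296
  (X=0, Y=0, W=1, Z=1, V=1, U=3) weight 1/1296
  (X=0, Y=0, W=2, Z=1, V=0, U=2) weight 1/1296
  (X=0, Y=0, W=2, Z=1, V=1, U=2) weight 1/1296
  (X=0, Y=1, W=0, Z=1, V=0, U=4) weight 1/1296
  (X=0, Y=1, W=0, Z=1, V=1, U=4) weight 1/1296
  … 28 more
Group by U:
  weight(U=2) = 1/108
  weight(U=3) = 1/108
  weight(U=4) = 1/108
Total weight = 1/108 + 1/108 + 1/108 = 1/36
P(U=2 | obs) = 1/108 / 1/36 = 1/3
P(U=3 | obs) = 1/108 / 1/36 = 1/3
P(U=4 | obs) = 1/108 / 1/36 = 1/3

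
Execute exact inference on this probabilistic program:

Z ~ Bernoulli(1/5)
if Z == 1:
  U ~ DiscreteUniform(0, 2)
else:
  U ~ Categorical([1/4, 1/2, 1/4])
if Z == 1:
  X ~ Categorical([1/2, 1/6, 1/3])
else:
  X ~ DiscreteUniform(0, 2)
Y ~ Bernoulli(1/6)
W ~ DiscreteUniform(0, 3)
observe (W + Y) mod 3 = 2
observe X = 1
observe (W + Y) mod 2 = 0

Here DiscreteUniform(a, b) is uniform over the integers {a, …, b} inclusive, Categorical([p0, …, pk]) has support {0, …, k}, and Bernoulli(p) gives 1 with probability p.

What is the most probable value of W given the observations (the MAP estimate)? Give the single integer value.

Enumerate traces; 12 have nonzero weight after conditioning:
  (Z=0, U=0, X=1, Y=0, W=2) weight 1/72
  (Z=0, U=0, X=1, Y=1, W=1) weight 1/360
  (Z=0, U=1, X=1, Y=0, W=2) weight 1/36
  (Z=0, U=1, X=1, Y=1, W=1) weight 1/180
  (Z=0, U=2, X=1, Y=0, W=2) weight 1/72
  (Z=0, U=2, X=1, Y=1, W=1) weight 1/360
  (Z=1, U=0, X=1, Y=0, W=2) weight 1/432
  (Z=1, U=0, X=1, Y=1, W=1) weight 1/2160
  … 4 more
Group by W:
  weight(W=1) = 1/80
  weight(W=2) = 1/16
Total weight = 1/80 + 1/16 = 3/40
P(W=1 | obs) = 1/80 / 3/40 = 1/6
P(W=2 | obs) = 1/16 / 3/40 = 5/6
argmax = 2

argmax_v P(W = v | obs) = 2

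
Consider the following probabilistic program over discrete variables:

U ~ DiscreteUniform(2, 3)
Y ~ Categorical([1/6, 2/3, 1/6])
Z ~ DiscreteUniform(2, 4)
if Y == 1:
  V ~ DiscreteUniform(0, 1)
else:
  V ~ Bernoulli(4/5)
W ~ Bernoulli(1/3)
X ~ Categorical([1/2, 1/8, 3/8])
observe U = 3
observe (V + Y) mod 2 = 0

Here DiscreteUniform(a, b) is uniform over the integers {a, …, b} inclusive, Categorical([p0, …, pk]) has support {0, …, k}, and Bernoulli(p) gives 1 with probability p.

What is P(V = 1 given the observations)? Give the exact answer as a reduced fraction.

P(V = 1 | obs) = 5/6

Enumerate traces; 54 have nonzero weight after conditioning:
  (U=3, Y=0, Z=2, V=0, W=0, X=0) weight 1/540
  (U=3, Y=0, Z=2, V=0, W=0, X=1) weight 1/2160
  (U=3, Y=0, Z=2, V=0, W=0, X=2) weight 1/720
  (U=3, Y=0, Z=2, V=0, W=1, X=0) weight 1/1080
  (U=3, Y=0, Z=2, V=0, W=1, X=1) weight 1/4320
  (U=3, Y=0, Z=2, V=0, W=1, X=2) weight 1/1440
  (U=3, Y=0, Z=3, V=0, W=0, X=0) weight 1/540
  (U=3, Y=0, Z=3, V=0, W=0, X=1) weight 1/2160
  (U=3, Y=1, Z=2, V=1, W=0, X=0) weight 1/54
  … 45 more
Group by V:
  weight(V=0) = 1/30
  weight(V=1) = 1/6
Total weight = 1/30 + 1/6 = 1/5
P(V=0 | obs) = 1/30 / 1/5 = 1/6
P(V=1 | obs) = 1/6 / 1/5 = 5/6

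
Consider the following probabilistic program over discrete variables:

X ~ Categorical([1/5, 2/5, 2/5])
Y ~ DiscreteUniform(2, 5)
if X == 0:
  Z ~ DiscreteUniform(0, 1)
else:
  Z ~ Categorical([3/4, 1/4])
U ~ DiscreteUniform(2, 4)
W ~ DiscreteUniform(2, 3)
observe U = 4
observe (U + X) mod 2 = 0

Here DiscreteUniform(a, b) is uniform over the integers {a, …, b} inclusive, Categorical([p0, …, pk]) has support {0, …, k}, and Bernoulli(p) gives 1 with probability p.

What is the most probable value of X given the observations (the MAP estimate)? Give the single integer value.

Enumerate traces; 32 have nonzero weight after conditioning:
  (X=0, Y=2, Z=0, U=4, W=2) weight 1/240
  (X=0, Y=2, Z=0, U=4, W=3) weight 1/240
  (X=0, Y=2, Z=1, U=4, W=2) weight 1/240
  (X=0, Y=2, Z=1, U=4, W=3) weight 1/240
  (X=0, Y=3, Z=0, U=4, W=2) weight 1/240
  (X=0, Y=3, Z=0, U=4, W=3) weight 1/240
  (X=0, Y=3, Z=1, U=4, W=2) weight 1/240
  (X=0, Y=3, Z=1, U=4, W=3) weight 1/240
  (X=2, Y=2, Z=0, U=4, W=2) weight 1/80
  … 23 more
Group by X:
  weight(X=0) = 1/15
  weight(X=2) = 2/15
Total weight = 1/15 + 2/15 = 1/5
P(X=0 | obs) = 1/15 / 1/5 = 1/3
P(X=2 | obs) = 2/15 / 1/5 = 2/3
argmax = 2

argmax_v P(X = v | obs) = 2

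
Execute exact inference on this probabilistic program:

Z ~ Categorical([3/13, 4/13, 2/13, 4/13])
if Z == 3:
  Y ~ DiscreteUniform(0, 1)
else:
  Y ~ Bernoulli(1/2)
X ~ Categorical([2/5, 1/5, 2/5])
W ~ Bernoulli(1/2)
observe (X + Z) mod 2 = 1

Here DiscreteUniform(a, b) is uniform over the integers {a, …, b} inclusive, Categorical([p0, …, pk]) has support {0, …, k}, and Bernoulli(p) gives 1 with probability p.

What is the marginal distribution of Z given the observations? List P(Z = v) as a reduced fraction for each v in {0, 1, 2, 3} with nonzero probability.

Enumerate traces; 24 have nonzero weight after conditioning:
  (Z=0, Y=0, X=1, W=0) weight 3/260
  (Z=0, Y=0, X=1, W=1) weight 3/260
  (Z=0, Y=1, X=1, W=0) weight 3/260
  (Z=0, Y=1, X=1, W=1) weight 3/260
  (Z=1, Y=0, X=0, W=0) weight 2/65
  (Z=1, Y=0, X=0, W=1) weight 2/65
  (Z=1, Y=0, X=2, W=0) weight 2/65
  (Z=1, Y=0, X=2, W=1) weight 2/65
  (Z=2, Y=0, X=1, W=0) weight 1/130
  (Z=3, Y=0, X=0, W=0) weight 2/65
  … 14 more
Group by Z:
  weight(Z=0) = 3/65
  weight(Z=1) = 16/65
  weight(Z=2) = 2/65
  weight(Z=3) = 16/65
Total weight = 3/65 + 16/65 + 2/65 + 16/65 = 37/65
P(Z=0 | obs) = 3/65 / 37/65 = 3/37
P(Z=1 | obs) = 16/65 / 37/65 = 16/37
P(Z=2 | obs) = 2/65 / 37/65 = 2/37
P(Z=3 | obs) = 16/65 / 37/65 = 16/37

P(Z=0) = 3/37, P(Z=1) = 16/37, P(Z=2) = 2/37, P(Z=3) = 16/37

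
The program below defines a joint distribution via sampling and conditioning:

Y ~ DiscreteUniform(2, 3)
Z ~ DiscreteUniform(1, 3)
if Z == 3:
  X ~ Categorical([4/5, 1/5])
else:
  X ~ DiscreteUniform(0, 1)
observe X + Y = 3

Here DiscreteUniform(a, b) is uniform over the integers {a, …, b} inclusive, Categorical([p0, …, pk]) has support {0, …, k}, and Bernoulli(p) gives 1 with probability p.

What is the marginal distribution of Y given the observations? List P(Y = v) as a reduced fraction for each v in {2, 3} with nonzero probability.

Enumerate traces; 6 have nonzero weight after conditioning:
  (Y=2, Z=1, X=1) weight 1/12
  (Y=2, Z=2, X=1) weight 1/12
  (Y=2, Z=3, X=1) weight 1/30
  (Y=3, Z=1, X=0) weight 1/12
  (Y=3, Z=2, X=0) weight 1/12
  (Y=3, Z=3, X=0) weight 2/15
Group by Y:
  weight(Y=2) = 1/5
  weight(Y=3) = 3/10
Total weight = 1/5 + 3/10 = 1/2
P(Y=2 | obs) = 1/5 / 1/2 = 2/5
P(Y=3 | obs) = 3/10 / 1/2 = 3/5

P(Y=2) = 2/5, P(Y=3) = 3/5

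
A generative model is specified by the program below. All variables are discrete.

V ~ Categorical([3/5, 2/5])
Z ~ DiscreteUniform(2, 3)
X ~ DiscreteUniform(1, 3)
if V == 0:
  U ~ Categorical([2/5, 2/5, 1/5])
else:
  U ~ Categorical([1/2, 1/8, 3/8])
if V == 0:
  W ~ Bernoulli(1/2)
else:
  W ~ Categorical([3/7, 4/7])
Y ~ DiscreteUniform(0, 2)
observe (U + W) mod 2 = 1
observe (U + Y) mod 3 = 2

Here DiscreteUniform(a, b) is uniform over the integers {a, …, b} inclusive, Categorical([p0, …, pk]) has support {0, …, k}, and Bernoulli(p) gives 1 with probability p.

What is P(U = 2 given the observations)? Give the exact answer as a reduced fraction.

Enumerate traces; 36 have nonzero weight after conditioning:
  (V=0, Z=2, X=1, U=0, W=1, Y=2) weight 1/150
  (V=0, Z=2, X=1, U=1, W=0, Y=1) weight 1/150
  (V=0, Z=2, X=1, U=2, W=1, Y=0) weight 1/300
  (V=0, Z=2, X=2, U=0, W=1, Y=2) weight 1/150
  (V=0, Z=2, X=2, U=1, W=0, Y=1) weight 1/150
  (V=0, Z=2, X=2, U=2, W=1, Y=0) weight 1/300
  (V=0, Z=2, X=3, U=0, W=1, Y=2) weight 1/150
  (V=0, Z=2, X=3, U=1, W=0, Y=1) weight 1/150
  … 28 more
Group by U:
  weight(U=0) = 41/525
  weight(U=1) = 33/700
  weight(U=2) = 17/350
Total weight = 41/525 + 33/700 + 17/350 = 73/420
P(U=0 | obs) = 41/525 / 73/420 = 164/365
P(U=1 | obs) = 33/700 / 73/420 = 99/365
P(U=2 | obs) = 17/350 / 73/420 = 102/365

P(U = 2 | obs) = 102/365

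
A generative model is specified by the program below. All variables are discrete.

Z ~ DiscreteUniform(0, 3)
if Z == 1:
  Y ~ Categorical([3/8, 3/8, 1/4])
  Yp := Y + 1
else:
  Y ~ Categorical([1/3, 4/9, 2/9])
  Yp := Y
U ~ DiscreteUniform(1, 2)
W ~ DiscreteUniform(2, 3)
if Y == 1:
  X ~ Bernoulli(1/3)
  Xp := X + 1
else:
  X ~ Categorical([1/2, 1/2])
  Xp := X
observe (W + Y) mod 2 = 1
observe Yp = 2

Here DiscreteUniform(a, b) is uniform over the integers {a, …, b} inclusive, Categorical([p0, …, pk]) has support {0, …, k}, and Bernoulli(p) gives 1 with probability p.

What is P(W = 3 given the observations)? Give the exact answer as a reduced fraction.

Enumerate traces; 16 have nonzero weight after conditioning:
  (Z=0, Y=2, U=1, W=3, X=0) weight 1/144
  (Z=0, Y=2, U=1, W=3, X=1) weight 1/144
  (Z=0, Y=2, U=2, W=3, X=0) weight 1/144
  (Z=0, Y=2, U=2, W=3, X=1) weight 1/144
  (Z=1, Y=1, U=1, W=2, X=0) weight 1/64
  (Z=1, Y=1, U=1, W=2, X=1) weight 1/128
  (Z=1, Y=1, U=2, W=2, X=0) weight 1/64
  (Z=1, Y=1, U=2, W=2, X=1) weight 1/128
  … 8 more
Group by W:
  weight(W=2) = 3/64
  weight(W=3) = 1/12
Total weight = 3/64 + 1/12 = 25/192
P(W=2 | obs) = 3/64 / 25/192 = 9/25
P(W=3 | obs) = 1/12 / 25/192 = 16/25

P(W = 3 | obs) = 16/25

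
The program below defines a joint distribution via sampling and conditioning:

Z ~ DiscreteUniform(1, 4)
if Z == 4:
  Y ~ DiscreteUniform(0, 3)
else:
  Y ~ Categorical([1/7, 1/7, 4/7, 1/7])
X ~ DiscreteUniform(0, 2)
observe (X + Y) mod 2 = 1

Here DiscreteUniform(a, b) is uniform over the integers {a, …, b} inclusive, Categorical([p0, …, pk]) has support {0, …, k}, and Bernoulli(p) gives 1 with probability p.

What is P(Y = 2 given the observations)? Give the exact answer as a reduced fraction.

Enumerate traces; 24 have nonzero weight after conditioning:
  (Z=1, Y=0, X=1) weight 1/84
  (Z=1, Y=1, X=0) weight 1/84
  (Z=1, Y=1, X=2) weight 1/84
  (Z=1, Y=2, X=1) weight 1/21
  (Z=1, Y=3, X=0) weight 1/84
  (Z=1, Y=3, X=2) weight 1/84
  (Z=2, Y=0, X=1) weight 1/84
  (Z=2, Y=1, X=0) weight 1/84
  … 16 more
Group by Y:
  weight(Y=0) = 19/336
  weight(Y=1) = 19/168
  weight(Y=2) = 55/336
  weight(Y=3) = 19/168
Total weight = 19/336 + 19/168 + 55/336 + 19/168 = 25/56
P(Y=0 | obs) = 19/336 / 25/56 = 19/150
P(Y=1 | obs) = 19/168 / 25/56 = 19/75
P(Y=2 | obs) = 55/336 / 25/56 = 11/30
P(Y=3 | obs) = 19/168 / 25/56 = 19/75

P(Y = 2 | obs) = 11/30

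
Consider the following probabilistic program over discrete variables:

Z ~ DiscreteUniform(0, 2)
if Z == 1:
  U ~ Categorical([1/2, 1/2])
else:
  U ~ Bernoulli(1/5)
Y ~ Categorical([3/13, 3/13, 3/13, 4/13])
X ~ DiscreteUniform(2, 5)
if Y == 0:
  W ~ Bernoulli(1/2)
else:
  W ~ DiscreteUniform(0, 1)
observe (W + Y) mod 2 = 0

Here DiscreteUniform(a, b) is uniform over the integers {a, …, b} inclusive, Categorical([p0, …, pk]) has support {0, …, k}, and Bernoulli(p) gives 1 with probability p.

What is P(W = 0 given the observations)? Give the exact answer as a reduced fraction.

Enumerate traces; 96 have nonzero weight after conditioning:
  (Z=0, U=0, Y=0, X=2, W=0) weight 1/130
  (Z=0, U=0, Y=0, X=3, W=0) weight 1/130
  (Z=0, U=0, Y=0, X=4, W=0) weight 1/130
  (Z=0, U=0, Y=0, X=5, W=0) weight 1/130
  (Z=0, U=0, Y=1, X=2, W=1) weight 1/130
  (Z=0, U=0, Y=1, X=3, W=1) weight 1/130
  (Z=0, U=0, Y=1, X=4, W=1) weight 1/130
  (Z=0, U=0, Y=1, X=5, W=1) weight 1/130
  … 88 more
Group by W:
  weight(W=0) = 3/13
  weight(W=1) = 7/26
Total weight = 3/13 + 7/26 = 1/2
P(W=0 | obs) = 3/13 / 1/2 = 6/13
P(W=1 | obs) = 7/26 / 1/2 = 7/13

P(W = 0 | obs) = 6/13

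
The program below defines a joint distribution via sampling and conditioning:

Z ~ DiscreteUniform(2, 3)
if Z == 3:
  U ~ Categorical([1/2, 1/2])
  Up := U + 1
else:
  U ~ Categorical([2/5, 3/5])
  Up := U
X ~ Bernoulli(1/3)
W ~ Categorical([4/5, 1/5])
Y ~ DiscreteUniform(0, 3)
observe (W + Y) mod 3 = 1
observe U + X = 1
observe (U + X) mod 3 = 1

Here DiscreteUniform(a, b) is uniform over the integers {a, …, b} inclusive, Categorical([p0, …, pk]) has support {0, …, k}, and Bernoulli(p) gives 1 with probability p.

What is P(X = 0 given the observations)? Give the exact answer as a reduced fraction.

Enumerate traces; 12 have nonzero weight after conditioning:
  (Z=2, U=0, X=1, W=0, Y=1) weight 1/75
  (Z=2, U=0, X=1, W=1, Y=0) weight 1/300
  (Z=2, U=0, X=1, W=1, Y=3) weight 1/300
  (Z=2, U=1, X=0, W=0, Y=1) weight 1/25
  (Z=2, U=1, X=0, W=1, Y=0) weight 1/100
  (Z=2, U=1, X=0, W=1, Y=3) weight 1/100
  (Z=3, U=0, X=1, W=0, Y=1) weight 1/60
  (Z=3, U=0, X=1, W=1, Y=0) weight 1/240
  … 4 more
Group by X:
  weight(X=0) = 11/100
  weight(X=1) = 9/200
Total weight = 11/100 + 9/200 = 31/200
P(X=0 | obs) = 11/100 / 31/200 = 22/31
P(X=1 | obs) = 9/200 / 31/200 = 9/31

P(X = 0 | obs) = 22/31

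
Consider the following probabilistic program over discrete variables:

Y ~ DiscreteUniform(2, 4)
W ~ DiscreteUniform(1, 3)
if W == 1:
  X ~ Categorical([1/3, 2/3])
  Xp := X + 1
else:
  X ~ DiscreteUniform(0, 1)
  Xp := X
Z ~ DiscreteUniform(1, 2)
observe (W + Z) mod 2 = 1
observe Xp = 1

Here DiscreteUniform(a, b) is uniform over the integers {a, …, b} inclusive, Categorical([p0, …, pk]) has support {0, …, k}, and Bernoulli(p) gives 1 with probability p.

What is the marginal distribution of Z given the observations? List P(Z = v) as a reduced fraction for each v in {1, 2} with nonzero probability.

P(Z=1) = 3/8, P(Z=2) = 5/8

Enumerate traces; 9 have nonzero weight after conditioning:
  (Y=2, W=1, X=0, Z=2) weight 1/54
  (Y=2, W=2, X=1, Z=1) weight 1/36
  (Y=2, W=3, X=1, Z=2) weight 1/36
  (Y=3, W=1, X=0, Z=2) weight 1/54
  (Y=3, W=2, X=1, Z=1) weight 1/36
  (Y=3, W=3, X=1, Z=2) weight 1/36
  (Y=4, W=1, X=0, Z=2) weight 1/54
  (Y=4, W=2, X=1, Z=1) weight 1/36
  … 1 more
Group by Z:
  weight(Z=1) = 1/12
  weight(Z=2) = 5/36
Total weight = 1/12 + 5/36 = 2/9
P(Z=1 | obs) = 1/12 / 2/9 = 3/8
P(Z=2 | obs) = 5/36 / 2/9 = 5/8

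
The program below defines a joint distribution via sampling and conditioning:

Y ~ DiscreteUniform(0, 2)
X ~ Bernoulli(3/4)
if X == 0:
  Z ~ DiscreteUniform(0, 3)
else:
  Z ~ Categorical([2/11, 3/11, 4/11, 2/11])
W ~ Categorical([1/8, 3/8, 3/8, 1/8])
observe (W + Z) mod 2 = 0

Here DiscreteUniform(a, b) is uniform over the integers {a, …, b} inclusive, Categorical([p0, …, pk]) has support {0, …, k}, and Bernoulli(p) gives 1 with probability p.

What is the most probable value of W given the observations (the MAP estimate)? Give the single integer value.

argmax_v P(W = v | obs) = 2

Enumerate traces; 48 have nonzero weight after conditioning:
  (Y=0, X=0, Z=0, W=0) weight 1/384
  (Y=0, X=0, Z=0, W=2) weight 1/128
  (Y=0, X=0, Z=1, W=1) weight 1/128
  (Y=0, X=0, Z=1, W=3) weight 1/384
  (Y=0, X=0, Z=2, W=0) weight 1/384
  (Y=0, X=0, Z=2, W=2) weight 1/128
  (Y=0, X=0, Z=3, W=1) weight 1/128
  (Y=0, X=0, Z=3, W=3) weight 1/384
  … 40 more
Group by W:
  weight(W=0) = 47/704
  weight(W=1) = 123/704
  weight(W=2) = 141/704
  weight(W=3) = 41/704
Total weight = 47/704 + 123/704 + 141/704 + 41/704 = 1/2
P(W=0 | obs) = 47/704 / 1/2 = 47/352
P(W=1 | obs) = 123/704 / 1/2 = 123/352
P(W=2 | obs) = 141/704 / 1/2 = 141/352
P(W=3 | obs) = 41/704 / 1/2 = 41/352
argmax = 2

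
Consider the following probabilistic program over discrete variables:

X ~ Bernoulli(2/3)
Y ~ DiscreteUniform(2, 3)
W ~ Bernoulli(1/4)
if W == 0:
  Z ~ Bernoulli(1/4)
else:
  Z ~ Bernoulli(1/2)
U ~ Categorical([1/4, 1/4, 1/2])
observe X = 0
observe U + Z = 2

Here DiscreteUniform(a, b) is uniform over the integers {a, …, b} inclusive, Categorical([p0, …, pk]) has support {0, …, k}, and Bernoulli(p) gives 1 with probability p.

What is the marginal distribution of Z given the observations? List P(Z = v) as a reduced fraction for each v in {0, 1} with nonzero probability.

P(Z=0) = 22/27, P(Z=1) = 5/27

Enumerate traces; 8 have nonzero weight after conditioning:
  (X=0, Y=2, W=0, Z=0, U=2) weight 3/64
  (X=0, Y=2, W=0, Z=1, U=1) weight 1/128
  (X=0, Y=2, W=1, Z=0, U=2) weight 1/96
  (X=0, Y=2, W=1, Z=1, U=1) weight 1/192
  (X=0, Y=3, W=0, Z=0, U=2) weight 3/64
  (X=0, Y=3, W=0, Z=1, U=1) weight 1/128
  (X=0, Y=3, W=1, Z=0, U=2) weight 1/96
  (X=0, Y=3, W=1, Z=1, U=1) weight 1/192
Group by Z:
  weight(Z=0) = 11/96
  weight(Z=1) = 5/192
Total weight = 11/96 + 5/192 = 9/64
P(Z=0 | obs) = 11/96 / 9/64 = 22/27
P(Z=1 | obs) = 5/192 / 9/64 = 5/27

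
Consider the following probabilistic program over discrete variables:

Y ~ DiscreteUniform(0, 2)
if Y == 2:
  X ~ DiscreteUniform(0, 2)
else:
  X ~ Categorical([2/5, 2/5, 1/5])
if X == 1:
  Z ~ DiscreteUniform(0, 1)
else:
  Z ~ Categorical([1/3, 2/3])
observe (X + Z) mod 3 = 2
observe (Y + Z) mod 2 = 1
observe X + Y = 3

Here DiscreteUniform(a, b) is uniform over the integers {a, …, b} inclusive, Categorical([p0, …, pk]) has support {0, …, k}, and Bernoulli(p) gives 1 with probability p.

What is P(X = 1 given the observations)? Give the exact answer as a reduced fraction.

P(X = 1 | obs) = 5/7

Enumerate traces; 2 have nonzero weight after conditioning:
  (Y=1, X=2, Z=0) weight 1/45
  (Y=2, X=1, Z=1) weight 1/18
Group by X:
  weight(X=1) = 1/18
  weight(X=2) = 1/45
Total weight = 1/18 + 1/45 = 7/90
P(X=1 | obs) = 1/18 / 7/90 = 5/7
P(X=2 | obs) = 1/45 / 7/90 = 2/7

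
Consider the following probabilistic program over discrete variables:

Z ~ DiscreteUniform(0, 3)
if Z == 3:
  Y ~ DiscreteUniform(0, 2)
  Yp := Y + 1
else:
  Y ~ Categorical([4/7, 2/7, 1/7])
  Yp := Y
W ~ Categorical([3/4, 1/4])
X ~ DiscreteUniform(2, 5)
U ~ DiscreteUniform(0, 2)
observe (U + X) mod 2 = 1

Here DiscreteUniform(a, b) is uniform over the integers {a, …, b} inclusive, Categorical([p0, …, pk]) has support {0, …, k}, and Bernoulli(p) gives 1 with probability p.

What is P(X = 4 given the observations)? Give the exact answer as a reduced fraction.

P(X = 4 | obs) = 1/6

Enumerate traces; 144 have nonzero weight after conditioning:
  (Z=0, Y=0, W=0, X=2, U=1) weight 1/112
  (Z=0, Y=0, W=0, X=3, U=0) weight 1/112
  (Z=0, Y=0, W=0, X=3, U=2) weight 1/112
  (Z=0, Y=0, W=0, X=4, U=1) weight 1/112
  (Z=0, Y=0, W=0, X=5, U=0) weight 1/112
  (Z=0, Y=0, W=0, X=5, U=2) weight 1/112
  (Z=0, Y=0, W=1, X=2, U=1) weight 1/336
  (Z=0, Y=0, W=1, X=3, U=0) weight 1/336
  … 136 more
Group by X:
  weight(X=2) = 1/12
  weight(X=3) = 1/6
  weight(X=4) = 1/12
  weight(X=5) = 1/6
Total weight = 1/12 + 1/6 + 1/12 + 1/6 = 1/2
P(X=2 | obs) = 1/12 / 1/2 = 1/6
P(X=3 | obs) = 1/6 / 1/2 = 1/3
P(X=4 | obs) = 1/12 / 1/2 = 1/6
P(X=5 | obs) = 1/6 / 1/2 = 1/3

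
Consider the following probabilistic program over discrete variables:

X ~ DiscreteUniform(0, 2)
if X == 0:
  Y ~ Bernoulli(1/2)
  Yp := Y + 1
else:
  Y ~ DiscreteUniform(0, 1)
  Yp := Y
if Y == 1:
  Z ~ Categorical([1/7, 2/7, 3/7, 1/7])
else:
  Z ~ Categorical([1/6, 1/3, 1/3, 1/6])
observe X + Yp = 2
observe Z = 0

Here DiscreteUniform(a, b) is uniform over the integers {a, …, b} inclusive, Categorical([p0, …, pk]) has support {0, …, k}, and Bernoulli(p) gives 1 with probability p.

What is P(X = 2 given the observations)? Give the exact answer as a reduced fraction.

P(X = 2 | obs) = 7/19

Enumerate traces; 3 have nonzero weight after conditioning:
  (X=0, Y=1, Z=0) weight 1/42
  (X=1, Y=1, Z=0) weight 1/42
  (X=2, Y=0, Z=0) weight 1/36
Group by X:
  weight(X=0) = 1/42
  weight(X=1) = 1/42
  weight(X=2) = 1/36
Total weight = 1/42 + 1/42 + 1/36 = 19/252
P(X=0 | obs) = 1/42 / 19/252 = 6/19
P(X=1 | obs) = 1/42 / 19/252 = 6/19
P(X=2 | obs) = 1/36 / 19/252 = 7/19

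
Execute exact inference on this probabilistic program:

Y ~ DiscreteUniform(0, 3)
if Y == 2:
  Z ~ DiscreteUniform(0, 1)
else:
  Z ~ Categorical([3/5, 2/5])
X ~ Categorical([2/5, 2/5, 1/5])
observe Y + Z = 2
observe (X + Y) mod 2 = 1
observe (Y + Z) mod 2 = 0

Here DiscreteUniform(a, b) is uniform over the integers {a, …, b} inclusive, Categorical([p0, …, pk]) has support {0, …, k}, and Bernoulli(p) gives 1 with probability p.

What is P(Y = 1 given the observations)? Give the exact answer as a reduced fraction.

P(Y = 1 | obs) = 6/11

Enumerate traces; 3 have nonzero weight after conditioning:
  (Y=1, Z=1, X=0) weight 1/25
  (Y=1, Z=1, X=2) weight 1/50
  (Y=2, Z=0, X=1) weight 1/20
Group by Y:
  weight(Y=1) = 3/50
  weight(Y=2) = 1/20
Total weight = 3/50 + 1/20 = 11/100
P(Y=1 | obs) = 3/50 / 11/100 = 6/11
P(Y=2 | obs) = 1/20 / 11/100 = 5/11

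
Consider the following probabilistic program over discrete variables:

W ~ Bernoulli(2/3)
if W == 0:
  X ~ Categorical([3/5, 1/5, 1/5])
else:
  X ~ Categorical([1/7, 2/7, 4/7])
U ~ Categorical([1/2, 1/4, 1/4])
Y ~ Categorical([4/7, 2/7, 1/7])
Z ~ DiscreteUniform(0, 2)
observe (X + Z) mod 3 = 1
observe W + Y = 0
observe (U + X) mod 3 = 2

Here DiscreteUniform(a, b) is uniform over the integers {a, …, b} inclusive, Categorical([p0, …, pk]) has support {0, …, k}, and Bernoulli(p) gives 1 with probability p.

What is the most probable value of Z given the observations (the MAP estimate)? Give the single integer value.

argmax_v P(Z = v | obs) = 1

Enumerate traces; 3 have nonzero weight after conditioning:
  (W=0, X=0, U=2, Y=0, Z=1) weight 1/105
  (W=0, X=1, U=1, Y=0, Z=0) weight 1/315
  (W=0, X=2, U=0, Y=0, Z=2) weight 2/315
Group by Z:
  weight(Z=0) = 1/315
  weight(Z=1) = 1/105
  weight(Z=2) = 2/315
Total weight = 1/315 + 1/105 + 2/315 = 2/105
P(Z=0 | obs) = 1/315 / 2/105 = 1/6
P(Z=1 | obs) = 1/105 / 2/105 = 1/2
P(Z=2 | obs) = 2/315 / 2/105 = 1/3
argmax = 1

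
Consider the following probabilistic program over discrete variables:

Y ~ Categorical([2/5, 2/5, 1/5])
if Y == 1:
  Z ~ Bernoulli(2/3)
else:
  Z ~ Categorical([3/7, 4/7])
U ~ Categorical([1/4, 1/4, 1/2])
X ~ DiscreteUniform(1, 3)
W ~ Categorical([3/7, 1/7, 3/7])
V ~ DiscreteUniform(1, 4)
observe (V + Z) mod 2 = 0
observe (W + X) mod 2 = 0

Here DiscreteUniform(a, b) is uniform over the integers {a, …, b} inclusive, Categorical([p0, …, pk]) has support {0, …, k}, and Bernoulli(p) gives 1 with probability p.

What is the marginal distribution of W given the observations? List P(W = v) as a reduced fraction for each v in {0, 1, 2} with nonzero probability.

Enumerate traces; 144 have nonzero weight after conditioning:
  (Y=0, Z=0, U=0, X=1, W=1, V=2) weight 1/1960
  (Y=0, Z=0, U=0, X=1, W=1, V=4) weight 1/1960
  (Y=0, Z=0, U=0, X=2, W=0, V=2) weight 3/1960
  (Y=0, Z=0, U=0, X=2, W=0, V=4) weight 3/1960
  (Y=0, Z=0, U=0, X=2, W=2, V=2) weight 3/1960
  (Y=0, Z=0, U=0, X=2, W=2, V=4) weight 3/1960
  (Y=0, Z=0, U=0, X=3, W=1, V=2) weight 1/1960
  (Y=0, Z=0, U=0, X=3, W=1, V=4) weight 1/1960
  … 136 more
Group by W:
  weight(W=0) = 1/14
  weight(W=1) = 1/21
  weight(W=2) = 1/14
Total weight = 1/14 + 1/21 + 1/14 = 4/21
P(W=0 | obs) = 1/14 / 4/21 = 3/8
P(W=1 | obs) = 1/21 / 4/21 = 1/4
P(W=2 | obs) = 1/14 / 4/21 = 3/8

P(W=0) = 3/8, P(W=1) = 1/4, P(W=2) = 3/8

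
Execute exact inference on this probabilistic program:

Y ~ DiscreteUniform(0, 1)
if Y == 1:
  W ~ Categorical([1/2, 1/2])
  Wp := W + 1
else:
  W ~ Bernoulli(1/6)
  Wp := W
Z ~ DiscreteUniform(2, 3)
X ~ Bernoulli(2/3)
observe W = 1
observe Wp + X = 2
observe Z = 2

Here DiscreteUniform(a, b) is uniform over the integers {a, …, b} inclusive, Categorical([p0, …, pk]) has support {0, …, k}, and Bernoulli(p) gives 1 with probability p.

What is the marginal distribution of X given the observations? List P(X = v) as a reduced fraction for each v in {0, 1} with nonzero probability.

P(X=0) = 3/5, P(X=1) = 2/5

Enumerate traces; 2 have nonzero weight after conditioning:
  (Y=0, W=1, Z=2, X=1) weight 1/36
  (Y=1, W=1, Z=2, X=0) weight 1/24
Group by X:
  weight(X=0) = 1/24
  weight(X=1) = 1/36
Total weight = 1/24 + 1/36 = 5/72
P(X=0 | obs) = 1/24 / 5/72 = 3/5
P(X=1 | obs) = 1/36 / 5/72 = 2/5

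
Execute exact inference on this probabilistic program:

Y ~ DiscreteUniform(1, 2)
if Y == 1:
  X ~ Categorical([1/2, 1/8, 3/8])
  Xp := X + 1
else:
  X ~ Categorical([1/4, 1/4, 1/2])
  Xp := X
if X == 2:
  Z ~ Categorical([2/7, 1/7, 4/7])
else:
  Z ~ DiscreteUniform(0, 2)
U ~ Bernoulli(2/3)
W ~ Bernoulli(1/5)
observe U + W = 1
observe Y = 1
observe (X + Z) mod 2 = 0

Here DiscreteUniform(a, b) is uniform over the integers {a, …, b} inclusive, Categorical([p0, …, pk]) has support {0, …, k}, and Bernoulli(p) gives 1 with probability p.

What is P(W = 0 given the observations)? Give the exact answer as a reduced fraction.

Enumerate traces; 10 have nonzero weight after conditioning:
  (Y=1, X=0, Z=0, U=0, W=1) weight 1/180
  (Y=1, X=0, Z=0, U=1, W=0) weight 2/45
  (Y=1, X=0, Z=2, U=0, W=1) weight 1/180
  (Y=1, X=0, Z=2, U=1, W=0) weight 2/45
  (Y=1, X=1, Z=1, U=0, W=1) weight 1/720
  (Y=1, X=1, Z=1, U=1, W=0) weight 1/90
  (Y=1, X=2, Z=0, U=0, W=1) weight 1/280
  (Y=1, X=2, Z=0, U=1, W=0) weight 1/35
  … 2 more
Group by W:
  weight(W=0) = 13/70
  weight(W=1) = 13/560
Total weight = 13/70 + 13/560 = 117/560
P(W=0 | obs) = 13/70 / 117/560 = 8/9
P(W=1 | obs) = 13/560 / 117/560 = 1/9

P(W = 0 | obs) = 8/9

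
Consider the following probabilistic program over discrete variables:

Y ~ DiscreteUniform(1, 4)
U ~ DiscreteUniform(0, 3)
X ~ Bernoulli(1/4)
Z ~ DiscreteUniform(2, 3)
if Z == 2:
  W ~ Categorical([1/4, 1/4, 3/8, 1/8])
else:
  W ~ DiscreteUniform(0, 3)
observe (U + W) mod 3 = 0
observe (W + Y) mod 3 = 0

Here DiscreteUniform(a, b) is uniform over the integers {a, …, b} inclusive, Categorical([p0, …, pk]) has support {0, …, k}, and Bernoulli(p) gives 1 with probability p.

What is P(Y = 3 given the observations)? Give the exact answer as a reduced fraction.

P(Y = 3 | obs) = 1/2

Enumerate traces; 28 have nonzero weight after conditioning:
  (Y=1, U=1, X=0, Z=2, W=2) weight 9/1024
  (Y=1, U=1, X=0, Z=3, W=2) weight 3/512
  (Y=1, U=1, X=1, Z=2, W=2) weight 3/1024
  (Y=1, U=1, X=1, Z=3, W=2) weight 1/512
  (Y=2, U=2, X=0, Z=2, W=1) weight 3/512
  (Y=2, U=2, X=0, Z=3, W=1) weight 3/512
  (Y=2, U=2, X=1, Z=2, W=1) weight 1/512
  (Y=2, U=2, X=1, Z=3, W=1) weight 1/512
  (Y=3, U=0, X=0, Z=2, W=0) weight 3/512
  (Y=4, U=1, X=0, Z=2, W=2) weight 9/1024
  … 18 more
Group by Y:
  weight(Y=1) = 5/256
  weight(Y=2) = 1/64
  weight(Y=3) = 7/128
  weight(Y=4) = 5/256
Total weight = 5/256 + 1/64 + 7/128 + 5/256 = 7/64
P(Y=1 | obs) = 5/256 / 7/64 = 5/28
P(Y=2 | obs) = 1/64 / 7/64 = 1/7
P(Y=3 | obs) = 7/128 / 7/64 = 1/2
P(Y=4 | obs) = 5/256 / 7/64 = 5/28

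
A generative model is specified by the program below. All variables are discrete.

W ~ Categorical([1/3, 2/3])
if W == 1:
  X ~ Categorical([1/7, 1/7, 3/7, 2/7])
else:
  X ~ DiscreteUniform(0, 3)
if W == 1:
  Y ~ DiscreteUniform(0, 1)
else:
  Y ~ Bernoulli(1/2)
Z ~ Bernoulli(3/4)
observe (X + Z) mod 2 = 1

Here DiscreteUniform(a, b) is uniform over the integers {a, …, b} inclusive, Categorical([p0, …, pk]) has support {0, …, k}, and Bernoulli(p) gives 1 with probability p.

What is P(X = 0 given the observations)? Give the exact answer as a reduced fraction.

P(X = 0 | obs) = 45/176

Enumerate traces; 16 have nonzero weight after conditioning:
  (W=0, X=0, Y=0, Z=1) weight 1/32
  (W=0, X=0, Y=1, Z=1) weight 1/32
  (W=0, X=1, Y=0, Z=0) weight 1/96
  (W=0, X=1, Y=1, Z=0) weight 1/96
  (W=0, X=2, Y=0, Z=1) weight 1/32
  (W=0, X=2, Y=1, Z=1) weight 1/32
  (W=0, X=3, Y=0, Z=0) weight 1/96
  (W=0, X=3, Y=1, Z=0) weight 1/96
  … 8 more
Group by X:
  weight(X=0) = 15/112
  weight(X=1) = 5/112
  weight(X=2) = 31/112
  weight(X=3) = 23/336
Total weight = 15/112 + 5/112 + 31/112 + 23/336 = 11/21
P(X=0 | obs) = 15/112 / 11/21 = 45/176
P(X=1 | obs) = 5/112 / 11/21 = 15/176
P(X=2 | obs) = 31/112 / 11/21 = 93/176
P(X=3 | obs) = 23/336 / 11/21 = 23/176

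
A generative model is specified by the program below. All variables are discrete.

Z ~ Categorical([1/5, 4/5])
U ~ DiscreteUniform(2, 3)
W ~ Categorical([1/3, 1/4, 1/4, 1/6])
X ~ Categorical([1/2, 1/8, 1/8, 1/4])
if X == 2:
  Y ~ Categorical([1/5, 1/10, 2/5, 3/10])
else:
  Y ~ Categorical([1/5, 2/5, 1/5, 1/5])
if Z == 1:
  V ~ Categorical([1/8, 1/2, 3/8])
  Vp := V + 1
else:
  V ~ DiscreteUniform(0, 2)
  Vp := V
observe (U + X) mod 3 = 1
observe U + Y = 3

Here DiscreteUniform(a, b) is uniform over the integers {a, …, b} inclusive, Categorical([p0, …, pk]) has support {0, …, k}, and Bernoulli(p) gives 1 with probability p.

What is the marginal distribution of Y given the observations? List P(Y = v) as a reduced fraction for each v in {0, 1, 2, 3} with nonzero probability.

Enumerate traces; 48 have nonzero weight after conditioning:
  (Z=0, U=2, W=0, X=2, Y=1, V=0) weight 1/7200
  (Z=0, U=2, W=0, X=2, Y=1, V=1) weight 1/7200
  (Z=0, U=2, W=0, X=2, Y=1, V=2) weight 1/7200
  (Z=0, U=2, W=1, X=2, Y=1, V=0) weight 1/9600
  (Z=0, U=2, W=1, X=2, Y=1, V=1) weight 1/9600
  (Z=0, U=2, W=1, X=2, Y=1, V=2) weight 1/9600
  (Z=0, U=2, W=2, X=2, Y=1, V=0) weight 1/9600
  (Z=0, U=2, W=2, X=2, Y=1, V=1) weight 1/9600
  (Z=0, U=3, W=0, X=1, Y=0, V=0) weight 1/3600
  … 39 more
Group by Y:
  weight(Y=0) = 1/80
  weight(Y=1) = 1/160
Total weight = 1/80 + 1/160 = 3/160
P(Y=0 | obs) = 1/80 / 3/160 = 2/3
P(Y=1 | obs) = 1/160 / 3/160 = 1/3

P(Y=0) = 2/3, P(Y=1) = 1/3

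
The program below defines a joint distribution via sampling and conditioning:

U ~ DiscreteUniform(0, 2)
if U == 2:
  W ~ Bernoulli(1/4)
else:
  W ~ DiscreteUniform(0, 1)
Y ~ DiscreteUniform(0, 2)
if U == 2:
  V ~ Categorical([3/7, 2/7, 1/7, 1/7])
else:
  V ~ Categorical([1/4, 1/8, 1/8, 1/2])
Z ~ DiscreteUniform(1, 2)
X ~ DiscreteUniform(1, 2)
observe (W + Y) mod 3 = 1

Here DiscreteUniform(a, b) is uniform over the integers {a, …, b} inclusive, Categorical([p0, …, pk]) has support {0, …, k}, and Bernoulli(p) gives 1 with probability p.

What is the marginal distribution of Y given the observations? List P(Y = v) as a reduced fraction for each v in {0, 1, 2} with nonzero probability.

P(Y=0) = 5/12, P(Y=1) = 7/12

Enumerate traces; 96 have nonzero weight after conditioning:
  (U=0, W=0, Y=1, V=0, Z=1, X=1) weight 1/288
  (U=0, W=0, Y=1, V=0, Z=1, X=2) weight 1/288
  (U=0, W=0, Y=1, V=0, Z=2, X=1) weight 1/288
  (U=0, W=0, Y=1, V=0, Z=2, X=2) weight 1/288
  (U=0, W=0, Y=1, V=1, Z=1, X=1) weight 1/576
  (U=0, W=0, Y=1, V=1, Z=1, X=2) weight 1/576
  (U=0, W=0, Y=1, V=1, Z=2, X=1) weight 1/576
  (U=0, W=0, Y=1, V=1, Z=2, X=2) weight 1/576
  (U=0, W=1, Y=0, V=0, Z=1, X=1) weight 1/288
  … 87 more
Group by Y:
  weight(Y=0) = 5/36
  weight(Y=1) = 7/36
Total weight = 5/36 + 7/36 = 1/3
P(Y=0 | obs) = 5/36 / 1/3 = 5/12
P(Y=1 | obs) = 7/36 / 1/3 = 7/12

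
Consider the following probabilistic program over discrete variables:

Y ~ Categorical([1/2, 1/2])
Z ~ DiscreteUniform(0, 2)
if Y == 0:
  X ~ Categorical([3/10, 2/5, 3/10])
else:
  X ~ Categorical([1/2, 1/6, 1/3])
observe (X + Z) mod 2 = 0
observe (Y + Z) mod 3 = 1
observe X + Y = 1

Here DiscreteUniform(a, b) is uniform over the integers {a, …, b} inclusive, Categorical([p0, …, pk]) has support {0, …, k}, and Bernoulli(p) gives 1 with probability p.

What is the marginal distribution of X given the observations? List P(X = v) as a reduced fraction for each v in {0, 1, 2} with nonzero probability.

Enumerate traces; 2 have nonzero weight after conditioning:
  (Y=0, Z=1, X=1) weight 1/15
  (Y=1, Z=0, X=0) weight 1/12
Group by X:
  weight(X=0) = 1/12
  weight(X=1) = 1/15
Total weight = 1/12 + 1/15 = 3/20
P(X=0 | obs) = 1/12 / 3/20 = 5/9
P(X=1 | obs) = 1/15 / 3/20 = 4/9

P(X=0) = 5/9, P(X=1) = 4/9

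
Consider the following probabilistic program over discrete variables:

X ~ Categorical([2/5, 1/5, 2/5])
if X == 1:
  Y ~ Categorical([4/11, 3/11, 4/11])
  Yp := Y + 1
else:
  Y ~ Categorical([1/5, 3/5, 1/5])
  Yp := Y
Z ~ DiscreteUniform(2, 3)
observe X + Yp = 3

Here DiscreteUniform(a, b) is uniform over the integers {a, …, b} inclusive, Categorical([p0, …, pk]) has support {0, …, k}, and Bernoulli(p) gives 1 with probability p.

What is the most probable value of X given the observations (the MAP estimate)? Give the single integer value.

argmax_v P(X = v | obs) = 2

Enumerate traces; 4 have nonzero weight after conditioning:
  (X=1, Y=1, Z=2) weight 3/110
  (X=1, Y=1, Z=3) weight 3/110
  (X=2, Y=1, Z=2) weight 3/25
  (X=2, Y=1, Z=3) weight 3/25
Group by X:
  weight(X=1) = 3/55
  weight(X=2) = 6/25
Total weight = 3/55 + 6/25 = 81/275
P(X=1 | obs) = 3/55 / 81/275 = 5/27
P(X=2 | obs) = 6/25 / 81/275 = 22/27
argmax = 2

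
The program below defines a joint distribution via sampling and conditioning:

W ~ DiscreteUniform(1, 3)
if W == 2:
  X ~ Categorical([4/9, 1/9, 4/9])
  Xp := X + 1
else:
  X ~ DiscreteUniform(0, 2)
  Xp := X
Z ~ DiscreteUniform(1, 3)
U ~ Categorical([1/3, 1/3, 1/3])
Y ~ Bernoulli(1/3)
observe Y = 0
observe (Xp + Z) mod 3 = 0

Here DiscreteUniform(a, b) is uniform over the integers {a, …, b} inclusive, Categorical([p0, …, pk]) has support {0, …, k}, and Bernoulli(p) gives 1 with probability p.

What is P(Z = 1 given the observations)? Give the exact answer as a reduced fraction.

Enumerate traces; 27 have nonzero weight after conditioning:
  (W=1, X=0, Z=3, U=0, Y=0) weight 2/243
  (W=1, X=0, Z=3, U=1, Y=0) weight 2/243
  (W=1, X=0, Z=3, U=2, Y=0) weight 2/243
  (W=1, X=1, Z=2, U=0, Y=0) weight 2/243
  (W=1, X=1, Z=2, U=1, Y=0) weight 2/243
  (W=1, X=1, Z=2, U=2, Y=0) weight 2/243
  (W=1, X=2, Z=1, U=0, Y=0) weight 2/243
  (W=1, X=2, Z=1, U=1, Y=0) weight 2/243
  … 19 more
Group by Z:
  weight(Z=1) = 14/243
  weight(Z=2) = 20/243
  weight(Z=3) = 20/243
Total weight = 14/243 + 20/243 + 20/243 = 2/9
P(Z=1 | obs) = 14/243 / 2/9 = 7/27
P(Z=2 | obs) = 20/243 / 2/9 = 10/27
P(Z=3 | obs) = 20/243 / 2/9 = 10/27

P(Z = 1 | obs) = 7/27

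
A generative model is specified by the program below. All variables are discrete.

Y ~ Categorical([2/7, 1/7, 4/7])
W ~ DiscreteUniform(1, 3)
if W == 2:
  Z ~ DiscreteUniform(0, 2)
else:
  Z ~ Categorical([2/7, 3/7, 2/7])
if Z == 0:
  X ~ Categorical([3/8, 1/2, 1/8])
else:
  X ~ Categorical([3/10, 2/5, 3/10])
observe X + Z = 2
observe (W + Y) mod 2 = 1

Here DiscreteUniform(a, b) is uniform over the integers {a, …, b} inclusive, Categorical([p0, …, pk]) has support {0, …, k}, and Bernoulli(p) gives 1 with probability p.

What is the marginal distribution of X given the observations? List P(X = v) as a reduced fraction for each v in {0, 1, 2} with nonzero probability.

P(X=0) = 316/1061, P(X=1) = 1840/3183, P(X=2) = 395/3183

Enumerate traces; 15 have nonzero weight after conditioning:
  (Y=0, W=1, Z=0, X=2) weight 1/294
  (Y=0, W=1, Z=1, X=1) weight 4/245
  (Y=0, W=1, Z=2, X=0) weight 2/245
  (Y=0, W=3, Z=0, X=2) weight 1/294
  (Y=0, W=3, Z=1, X=1) weight 4/245
  (Y=0, W=3, Z=2, X=0) weight 2/245
  (Y=1, W=2, Z=0, X=2) weight 1/504
  (Y=1, W=2, Z=1, X=1) weight 2/315
  … 7 more
Group by X:
  weight(X=0) = 79/1470
  weight(X=1) = 46/441
  weight(X=2) = 79/3528
Total weight = 79/1470 + 46/441 + 79/3528 = 1061/5880
P(X=0 | obs) = 79/1470 / 1061/5880 = 316/1061
P(X=1 | obs) = 46/441 / 1061/5880 = 1840/3183
P(X=2 | obs) = 79/3528 / 1061/5880 = 395/3183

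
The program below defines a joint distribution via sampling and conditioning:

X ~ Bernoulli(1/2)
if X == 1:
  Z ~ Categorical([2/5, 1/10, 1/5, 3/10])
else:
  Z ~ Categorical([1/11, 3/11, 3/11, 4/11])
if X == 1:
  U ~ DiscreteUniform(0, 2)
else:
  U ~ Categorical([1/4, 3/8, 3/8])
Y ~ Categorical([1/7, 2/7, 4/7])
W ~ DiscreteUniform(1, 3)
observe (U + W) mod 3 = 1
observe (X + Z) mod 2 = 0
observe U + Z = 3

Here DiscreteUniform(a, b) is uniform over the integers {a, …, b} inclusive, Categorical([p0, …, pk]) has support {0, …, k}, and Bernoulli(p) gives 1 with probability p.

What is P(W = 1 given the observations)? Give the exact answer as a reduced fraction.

Enumerate traces; 9 have nonzero weight after conditioning:
  (X=0, Z=2, U=1, Y=0, W=3) weight 3/1232
  (X=0, Z=2, U=1, Y=1, W=3) weight 3/616
  (X=0, Z=2, U=1, Y=2, W=3) weight 3/308
  (X=1, Z=1, U=2, Y=0, W=2) weight 1/1260
  (X=1, Z=1, U=2, Y=1, W=2) weight 1/630
  (X=1, Z=1, U=2, Y=2, W=2) weight 1/315
  (X=1, Z=3, U=0, Y=0, W=1) weight 1/420
  (X=1, Z=3, U=0, Y=1, W=1) weight 1/210
  … 1 more
Group by W:
  weight(W=1) = 1/60
  weight(W=2) = 1/180
  weight(W=3) = 3/176
Total weight = 1/60 + 1/180 + 3/176 = 311/7920
P(W=1 | obs) = 1/60 / 311/7920 = 132/311
P(W=2 | obs) = 1/180 / 311/7920 = 44/311
P(W=3 | obs) = 3/176 / 311/7920 = 135/311

P(W = 1 | obs) = 132/311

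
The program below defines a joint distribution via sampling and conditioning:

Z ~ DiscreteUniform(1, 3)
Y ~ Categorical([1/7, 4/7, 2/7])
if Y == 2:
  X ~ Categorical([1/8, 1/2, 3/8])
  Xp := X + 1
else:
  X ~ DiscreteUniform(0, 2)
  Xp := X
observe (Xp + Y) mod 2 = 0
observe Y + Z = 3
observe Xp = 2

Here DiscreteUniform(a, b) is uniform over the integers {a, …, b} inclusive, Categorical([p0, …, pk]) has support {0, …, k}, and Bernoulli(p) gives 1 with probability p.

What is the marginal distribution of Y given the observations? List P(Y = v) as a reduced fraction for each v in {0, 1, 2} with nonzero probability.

P(Y=0) = 1/4, P(Y=2) = 3/4

Enumerate traces; 2 have nonzero weight after conditioning:
  (Z=1, Y=2, X=1) weight 1/21
  (Z=3, Y=0, X=2) weight 1/63
Group by Y:
  weight(Y=0) = 1/63
  weight(Y=2) = 1/21
Total weight = 1/63 + 1/21 = 4/63
P(Y=0 | obs) = 1/63 / 4/63 = 1/4
P(Y=2 | obs) = 1/21 / 4/63 = 3/4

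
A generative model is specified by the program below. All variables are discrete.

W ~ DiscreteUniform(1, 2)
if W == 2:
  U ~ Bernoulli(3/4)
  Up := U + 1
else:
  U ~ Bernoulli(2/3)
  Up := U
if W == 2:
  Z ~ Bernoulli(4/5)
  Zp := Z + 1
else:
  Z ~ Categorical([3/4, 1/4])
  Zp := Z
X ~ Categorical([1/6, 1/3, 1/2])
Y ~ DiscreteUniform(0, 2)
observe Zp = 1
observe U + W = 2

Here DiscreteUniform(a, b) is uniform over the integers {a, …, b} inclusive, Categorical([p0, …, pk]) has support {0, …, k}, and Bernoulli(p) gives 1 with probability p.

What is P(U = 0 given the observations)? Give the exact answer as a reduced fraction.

P(U = 0 | obs) = 3/13

Enumerate traces; 18 have nonzero weight after conditioning:
  (W=1, U=1, Z=1, X=0, Y=0) weight 1/216
  (W=1, U=1, Z=1, X=0, Y=1) weight 1/216
  (W=1, U=1, Z=1, X=0, Y=2) weight 1/216
  (W=1, U=1, Z=1, X=1, Y=0) weight 1/108
  (W=1, U=1, Z=1, X=1, Y=1) weight 1/108
  (W=1, U=1, Z=1, X=1, Y=2) weight 1/108
  (W=1, U=1, Z=1, X=2, Y=0) weight 1/72
  (W=1, U=1, Z=1, X=2, Y=1) weight 1/72
  (W=2, U=0, Z=0, X=0, Y=0) weight 1/720
  … 9 more
Group by U:
  weight(U=0) = 1/40
  weight(U=1) = 1/12
Total weight = 1/40 + 1/12 = 13/120
P(U=0 | obs) = 1/40 / 13/120 = 3/13
P(U=1 | obs) = 1/12 / 13/120 = 10/13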